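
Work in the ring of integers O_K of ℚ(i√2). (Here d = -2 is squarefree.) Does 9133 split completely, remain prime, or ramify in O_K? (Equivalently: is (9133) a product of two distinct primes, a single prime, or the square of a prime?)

d = -2 ≡ 2 (mod 4), so O_K = ℤ[√-2] and disc(K) = 4d = -8.
Since gcd(9133, -8) = 1 the prime 9133 does not ramify.
Euler's criterion: (-2)^4566 mod 9133 = 9132. Thus (-2|9133) = -1.
d is a non-residue mod p, hence 9133 remains inert in O_K.

p is inert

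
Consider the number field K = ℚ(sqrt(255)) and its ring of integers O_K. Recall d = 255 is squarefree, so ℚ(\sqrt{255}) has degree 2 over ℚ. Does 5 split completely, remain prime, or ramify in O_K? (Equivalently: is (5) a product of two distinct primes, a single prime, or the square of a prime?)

255 mod 4 = 3, hence disc K = 4·255 = 1020 and O_K = ℤ[√255].
disc(K) = 1020 = 5·204, so p = 5 is ramified.

ramified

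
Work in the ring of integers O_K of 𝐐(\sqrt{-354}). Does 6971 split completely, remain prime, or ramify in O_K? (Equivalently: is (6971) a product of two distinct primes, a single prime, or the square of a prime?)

inert

d = -354 ≡ 2 (mod 4), so O_K = ℤ[√-354] and disc(K) = 4d = -1416.
Since gcd(6971, -1416) = 1 the prime 6971 does not ramify.
Legendre symbol by Euler's criterion: (-354/6971) ≡ (-354)^3485 ≡ 6970 (mod 6971), i.e. (-354/6971) = -1.
d is a non-residue mod p, hence 6971 remains inert in O_K.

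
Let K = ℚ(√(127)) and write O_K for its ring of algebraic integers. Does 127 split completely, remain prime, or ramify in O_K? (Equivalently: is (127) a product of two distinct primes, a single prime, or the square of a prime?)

p ramifies

d = 127 ≡ 3 (mod 4), so O_K = ℤ[√127] and disc(K) = 4d = 508.
Ramification test: 127 | 508. The prime 127 ramifies in K.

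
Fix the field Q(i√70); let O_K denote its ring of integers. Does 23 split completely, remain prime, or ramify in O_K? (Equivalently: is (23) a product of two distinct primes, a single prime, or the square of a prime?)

Since -70 ≢ 1 mod 4, the ring of integers is ℤ[√-70] with discriminant 4·(-70) = -280.
23 ∤ -280, so 23 is unramified.
Euler's criterion: (-70)^11 mod 23 = 22. Thus (-70|23) = -1.
d is a non-residue mod p, hence 23 remains inert in O_K.

p is inert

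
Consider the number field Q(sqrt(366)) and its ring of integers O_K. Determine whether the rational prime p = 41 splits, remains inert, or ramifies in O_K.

Since 366 ≢ 1 mod 4, the ring of integers is ℤ[√366] with discriminant 4·366 = 1464.
disc(K) = 1464 is not divisible by 41; 41 is unramified.
Legendre symbol by Euler's criterion: (366/41) ≡ 366^20 ≡ 40 (mod 41), i.e. (366/41) = -1.
Legendre symbol -1 ⇒ 41 is inert.

p is inert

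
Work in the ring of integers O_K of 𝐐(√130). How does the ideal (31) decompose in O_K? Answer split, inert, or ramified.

remains prime (inert)

130 mod 4 = 2, hence disc K = 4·130 = 520 and O_K = ℤ[√130].
Since gcd(31, 520) = 1 the prime 31 does not ramify.
Euler's criterion: 130^15 mod 31 = 30. Thus (130|31) = -1.
(130/31) = -1, so 31 is inert.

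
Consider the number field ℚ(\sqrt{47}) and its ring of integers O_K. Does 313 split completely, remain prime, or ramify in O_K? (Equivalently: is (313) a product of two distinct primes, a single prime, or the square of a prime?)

47 mod 4 = 3, hence disc K = 4·47 = 188 and O_K = ℤ[√47].
313 ∤ 188, so 313 is unramified.
Euler's criterion: 47^156 mod 313 = 312. Thus (47|313) = -1.
(47/313) = -1, so 313 is inert.

remains prime (inert)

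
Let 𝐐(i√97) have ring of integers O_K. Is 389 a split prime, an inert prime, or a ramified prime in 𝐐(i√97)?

Since -97 ≢ 1 mod 4, the ring of integers is ℤ[√-97] with discriminant 4·(-97) = -388.
Since gcd(389, -388) = 1 the prime 389 does not ramify.
Euler's criterion: (-97)^194 mod 389 = 1. Thus (-97|389) = 1.
(-97/389) = 1, so 389 splits.

split — (389) = 𝔭₁𝔭₂ with 𝔭₁ ≠ 𝔭₂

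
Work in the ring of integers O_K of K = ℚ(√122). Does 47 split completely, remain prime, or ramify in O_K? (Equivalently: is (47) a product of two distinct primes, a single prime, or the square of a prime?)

d = 122 ≡ 2 (mod 4), so O_K = ℤ[√122] and disc(K) = 4d = 488.
Since gcd(47, 488) = 1 the prime 47 does not ramify.
Legendre symbol by Euler's criterion: (122/47) ≡ 122^23 ≡ 1 (mod 47), i.e. (122/47) = 1.
d is a quadratic residue mod p, hence 47 splits in O_K.

split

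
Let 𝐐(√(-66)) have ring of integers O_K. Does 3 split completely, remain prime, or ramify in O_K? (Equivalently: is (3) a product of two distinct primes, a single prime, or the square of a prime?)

ramifies in O_K

-66 mod 4 = 2, hence disc K = 4·(-66) = -264 and O_K = ℤ[√-66].
disc(K) = -264 = 3·(-88), so p = 3 is ramified.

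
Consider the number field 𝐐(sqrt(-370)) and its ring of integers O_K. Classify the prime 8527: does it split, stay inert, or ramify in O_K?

-370 mod 4 = 2, hence disc K = 4·(-370) = -1480 and O_K = ℤ[√-370].
disc(K) = -1480 is not divisible by 8527; 8527 is unramified.
Legendre symbol by Euler's criterion: (-370/8527) ≡ (-370)^4263 ≡ 8526 (mod 8527), i.e. (-370/8527) = -1.
Legendre symbol -1 ⇒ 8527 is inert.

p is inert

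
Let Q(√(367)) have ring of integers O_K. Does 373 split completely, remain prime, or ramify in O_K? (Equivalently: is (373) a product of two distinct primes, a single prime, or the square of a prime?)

d = 367 ≡ 3 (mod 4), so O_K = ℤ[√367] and disc(K) = 4d = 1468.
373 ∤ 1468, so 373 is unramified.
Legendre symbol by Euler's criterion: (367/373) ≡ 367^186 ≡ 372 (mod 373), i.e. (367/373) = -1.
d is a non-residue mod p, hence 373 remains inert in O_K.

373 remains inert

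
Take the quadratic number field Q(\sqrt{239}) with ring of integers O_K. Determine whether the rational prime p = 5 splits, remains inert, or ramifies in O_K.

split

239 mod 4 = 3, hence disc K = 4·239 = 956 and O_K = ℤ[√239].
5 ∤ 956, so 5 is unramified.
Compute (239/5) via Euler: 4^((5-1)/2) mod 5 = 1, so (239/5) = 1.
d is a quadratic residue mod p, hence 5 splits in O_K.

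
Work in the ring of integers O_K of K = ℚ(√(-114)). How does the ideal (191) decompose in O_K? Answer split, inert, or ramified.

p splits

d = -114 ≡ 2 (mod 4), so O_K = ℤ[√-114] and disc(K) = 4d = -456.
disc(K) = -456 is not divisible by 191; 191 is unramified.
(-114/191) = 77^95 mod 191 = 1, giving Legendre symbol 1.
d is a quadratic residue mod p, hence 191 splits in O_K.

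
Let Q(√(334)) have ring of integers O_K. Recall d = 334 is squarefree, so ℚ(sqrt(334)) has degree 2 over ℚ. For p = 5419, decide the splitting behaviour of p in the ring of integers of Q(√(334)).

334 mod 4 = 2, hence disc K = 4·334 = 1336 and O_K = ℤ[√334].
Since gcd(5419, 1336) = 1 the prime 5419 does not ramify.
(334/5419) = 334^2709 mod 5419 = 1, giving Legendre symbol 1.
Legendre symbol 1 ⇒ 5419 is split.

splits completely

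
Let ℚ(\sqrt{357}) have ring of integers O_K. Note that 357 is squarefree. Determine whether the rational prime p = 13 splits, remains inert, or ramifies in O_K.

inert — (13) stays prime in O_K

d = 357 ≡ 1 (mod 4), so O_K = ℤ[(1+√357)/2] and disc(K) = d = 357.
13 ∤ 357, so 13 is unramified.
Legendre symbol by Euler's criterion: (357/13) ≡ 357^6 ≡ 12 (mod 13), i.e. (357/13) = -1.
d is a non-residue mod p, hence 13 remains inert in O_K.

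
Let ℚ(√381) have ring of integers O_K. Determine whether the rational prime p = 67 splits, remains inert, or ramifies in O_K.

d = 381 ≡ 1 (mod 4), so O_K = ℤ[(1+√381)/2] and disc(K) = d = 381.
67 ∤ 381, so 67 is unramified.
Euler's criterion: 381^33 mod 67 = 66. Thus (381|67) = -1.
(381/67) = -1, so 67 is inert.

inert — (67) stays prime in O_K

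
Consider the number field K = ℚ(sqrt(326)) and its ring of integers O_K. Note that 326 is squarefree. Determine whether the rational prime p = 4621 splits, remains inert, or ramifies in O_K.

326 mod 4 = 2, hence disc K = 4·326 = 1304 and O_K = ℤ[√326].
Since gcd(4621, 1304) = 1 the prime 4621 does not ramify.
Euler's criterion: 326^2310 mod 4621 = 4620. Thus (326|4621) = -1.
d is a non-residue mod p, hence 4621 remains inert in O_K.

p is inert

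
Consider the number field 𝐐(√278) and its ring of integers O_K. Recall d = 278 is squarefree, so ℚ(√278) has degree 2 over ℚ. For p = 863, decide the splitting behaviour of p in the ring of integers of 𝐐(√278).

d = 278 ≡ 2 (mod 4), so O_K = ℤ[√278] and disc(K) = 4d = 1112.
863 ∤ 1112, so 863 is unramified.
Euler's criterion: 278^431 mod 863 = 862. Thus (278|863) = -1.
Legendre symbol -1 ⇒ 863 is inert.

inert — (863) stays prime in O_K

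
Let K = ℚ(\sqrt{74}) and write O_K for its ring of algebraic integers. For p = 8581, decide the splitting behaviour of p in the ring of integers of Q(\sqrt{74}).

d = 74 ≡ 2 (mod 4), so O_K = ℤ[√74] and disc(K) = 4d = 296.
Since gcd(8581, 296) = 1 the prime 8581 does not ramify.
(74/8581) = 74^4290 mod 8581 = 8580, giving Legendre symbol -1.
(74/8581) = -1, so 8581 is inert.

remains prime (inert)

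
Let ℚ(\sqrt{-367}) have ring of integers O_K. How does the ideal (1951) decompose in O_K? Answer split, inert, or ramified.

p is inert

-367 mod 4 = 1, hence disc K = -367 and O_K = ℤ[(1+√-367)/2].
disc(K) = -367 is not divisible by 1951; 1951 is unramified.
(-367/1951) = 1584^975 mod 1951 = 1950, giving Legendre symbol -1.
d is a non-residue mod p, hence 1951 remains inert in O_K.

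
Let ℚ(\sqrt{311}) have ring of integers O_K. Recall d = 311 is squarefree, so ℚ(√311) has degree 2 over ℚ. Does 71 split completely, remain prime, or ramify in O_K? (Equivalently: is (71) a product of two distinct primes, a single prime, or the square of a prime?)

p splits

d = 311 ≡ 3 (mod 4), so O_K = ℤ[√311] and disc(K) = 4d = 1244.
Since gcd(71, 1244) = 1 the prime 71 does not ramify.
(311/71) = 27^35 mod 71 = 1, giving Legendre symbol 1.
d is a quadratic residue mod p, hence 71 splits in O_K.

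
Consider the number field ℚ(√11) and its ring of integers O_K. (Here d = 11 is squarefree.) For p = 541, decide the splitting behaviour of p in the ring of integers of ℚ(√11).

11 mod 4 = 3, hence disc K = 4·11 = 44 and O_K = ℤ[√11].
disc(K) = 44 is not divisible by 541; 541 is unramified.
Compute (11/541) via Euler: 11^((541-1)/2) mod 541 = 540, so (11/541) = -1.
d is a non-residue mod p, hence 541 remains inert in O_K.

inert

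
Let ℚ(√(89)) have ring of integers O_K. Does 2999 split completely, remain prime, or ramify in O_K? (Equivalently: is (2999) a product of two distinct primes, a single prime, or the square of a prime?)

2999 remains inert

Since 89 ≡ 1 mod 4, the ring of integers is ℤ[(1+√89)/2] with discriminant 89.
2999 ∤ 89, so 2999 is unramified.
Euler's criterion: 89^1499 mod 2999 = 2998. Thus (89|2999) = -1.
Legendre symbol -1 ⇒ 2999 is inert.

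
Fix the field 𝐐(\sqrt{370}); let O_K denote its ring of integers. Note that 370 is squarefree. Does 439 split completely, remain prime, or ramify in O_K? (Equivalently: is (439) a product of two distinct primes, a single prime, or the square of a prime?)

inert

Since 370 ≢ 1 mod 4, the ring of integers is ℤ[√370] with discriminant 4·370 = 1480.
disc(K) = 1480 is not divisible by 439; 439 is unramified.
Euler's criterion: 370^219 mod 439 = 438. Thus (370|439) = -1.
(370/439) = -1, so 439 is inert.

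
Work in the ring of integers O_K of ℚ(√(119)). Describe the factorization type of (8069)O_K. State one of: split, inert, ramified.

split

d = 119 ≡ 3 (mod 4), so O_K = ℤ[√119] and disc(K) = 4d = 476.
disc(K) = 476 is not divisible by 8069; 8069 is unramified.
Legendre symbol by Euler's criterion: (119/8069) ≡ 119^4034 ≡ 1 (mod 8069), i.e. (119/8069) = 1.
(119/8069) = 1, so 8069 splits.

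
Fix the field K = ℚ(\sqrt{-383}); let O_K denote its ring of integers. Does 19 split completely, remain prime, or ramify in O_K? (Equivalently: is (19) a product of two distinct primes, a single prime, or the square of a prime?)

Since -383 ≡ 1 mod 4, the ring of integers is ℤ[(1+√-383)/2] with discriminant -383.
Since gcd(19, -383) = 1 the prime 19 does not ramify.
Euler's criterion: (-383)^9 mod 19 = 1. Thus (-383|19) = 1.
(-383/19) = 1, so 19 splits.

19 splits in O_K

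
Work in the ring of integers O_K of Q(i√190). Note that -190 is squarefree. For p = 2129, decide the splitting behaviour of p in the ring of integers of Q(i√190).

splits completely

-190 mod 4 = 2, hence disc K = 4·(-190) = -760 and O_K = ℤ[√-190].
2129 ∤ -760, so 2129 is unramified.
Legendre symbol by Euler's criterion: (-190/2129) ≡ (-190)^1064 ≡ 1 (mod 2129), i.e. (-190/2129) = 1.
d is a quadratic residue mod p, hence 2129 splits in O_K.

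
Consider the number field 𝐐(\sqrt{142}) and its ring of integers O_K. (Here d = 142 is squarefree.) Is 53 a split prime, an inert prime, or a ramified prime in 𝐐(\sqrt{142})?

142 mod 4 = 2, hence disc K = 4·142 = 568 and O_K = ℤ[√142].
Since gcd(53, 568) = 1 the prime 53 does not ramify.
(142/53) = 36^26 mod 53 = 1, giving Legendre symbol 1.
d is a quadratic residue mod p, hence 53 splits in O_K.

split — (53) = 𝔭₁𝔭₂ with 𝔭₁ ≠ 𝔭₂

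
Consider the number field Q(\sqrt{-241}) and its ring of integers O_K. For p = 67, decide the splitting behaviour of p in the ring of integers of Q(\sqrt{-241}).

d = -241 ≡ 3 (mod 4), so O_K = ℤ[√-241] and disc(K) = 4d = -964.
67 ∤ -964, so 67 is unramified.
Compute (-241/67) via Euler: 27^((67-1)/2) mod 67 = 66, so (-241/67) = -1.
Legendre symbol -1 ⇒ 67 is inert.

67 remains inert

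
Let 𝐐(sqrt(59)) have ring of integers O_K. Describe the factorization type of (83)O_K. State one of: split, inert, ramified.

splits completely

59 mod 4 = 3, hence disc K = 4·59 = 236 and O_K = ℤ[√59].
Since gcd(83, 236) = 1 the prime 83 does not ramify.
Legendre symbol by Euler's criterion: (59/83) ≡ 59^41 ≡ 1 (mod 83), i.e. (59/83) = 1.
Legendre symbol 1 ⇒ 83 is split.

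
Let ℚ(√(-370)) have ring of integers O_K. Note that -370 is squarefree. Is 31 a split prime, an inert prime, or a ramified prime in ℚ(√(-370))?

-370 mod 4 = 2, hence disc K = 4·(-370) = -1480 and O_K = ℤ[√-370].
31 ∤ -1480, so 31 is unramified.
Legendre symbol by Euler's criterion: (-370/31) ≡ (-370)^15 ≡ 1 (mod 31), i.e. (-370/31) = 1.
d is a quadratic residue mod p, hence 31 splits in O_K.

31 splits in O_K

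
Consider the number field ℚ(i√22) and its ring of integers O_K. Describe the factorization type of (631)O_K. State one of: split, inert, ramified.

-22 mod 4 = 2, hence disc K = 4·(-22) = -88 and O_K = ℤ[√-22].
Since gcd(631, -88) = 1 the prime 631 does not ramify.
(-22/631) = 609^315 mod 631 = 1, giving Legendre symbol 1.
Legendre symbol 1 ⇒ 631 is split.

631 splits in O_K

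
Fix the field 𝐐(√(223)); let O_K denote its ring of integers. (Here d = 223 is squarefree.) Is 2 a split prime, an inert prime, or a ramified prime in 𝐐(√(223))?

ramified — (2) = 𝔭²

Since 223 ≢ 1 mod 4, the ring of integers is ℤ[√223] with discriminant 4·223 = 892.
Ramification test: 2 | 892. The prime 2 ramifies in K.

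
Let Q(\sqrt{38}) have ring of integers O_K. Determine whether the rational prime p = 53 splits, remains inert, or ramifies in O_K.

38 mod 4 = 2, hence disc K = 4·38 = 152 and O_K = ℤ[√38].
Since gcd(53, 152) = 1 the prime 53 does not ramify.
Euler's criterion: 38^26 mod 53 = 1. Thus (38|53) = 1.
d is a quadratic residue mod p, hence 53 splits in O_K.

p splits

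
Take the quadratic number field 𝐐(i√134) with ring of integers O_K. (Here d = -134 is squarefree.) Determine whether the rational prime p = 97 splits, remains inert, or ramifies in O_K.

d = -134 ≡ 2 (mod 4), so O_K = ℤ[√-134] and disc(K) = 4d = -536.
disc(K) = -536 is not divisible by 97; 97 is unramified.
Legendre symbol by Euler's criterion: (-134/97) ≡ (-134)^48 ≡ 96 (mod 97), i.e. (-134/97) = -1.
Legendre symbol -1 ⇒ 97 is inert.

remains prime (inert)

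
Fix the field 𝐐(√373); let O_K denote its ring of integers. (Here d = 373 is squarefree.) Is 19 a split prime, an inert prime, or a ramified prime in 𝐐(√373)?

d = 373 ≡ 1 (mod 4), so O_K = ℤ[(1+√373)/2] and disc(K) = d = 373.
19 ∤ 373, so 19 is unramified.
Euler's criterion: 373^9 mod 19 = 18. Thus (373|19) = -1.
Legendre symbol -1 ⇒ 19 is inert.

remains prime (inert)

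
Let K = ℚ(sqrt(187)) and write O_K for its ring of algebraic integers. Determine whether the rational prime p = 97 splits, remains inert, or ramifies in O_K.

p is inert

187 mod 4 = 3, hence disc K = 4·187 = 748 and O_K = ℤ[√187].
Since gcd(97, 748) = 1 the prime 97 does not ramify.
Compute (187/97) via Euler: 90^((97-1)/2) mod 97 = 96, so (187/97) = -1.
Legendre symbol -1 ⇒ 97 is inert.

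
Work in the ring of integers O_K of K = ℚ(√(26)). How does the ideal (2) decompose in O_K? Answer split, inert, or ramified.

ramified — (2) = 𝔭²

Since 26 ≢ 1 mod 4, the ring of integers is ℤ[√26] with discriminant 4·26 = 104.
disc(K) = 104 = 2·52, so p = 2 is ramified.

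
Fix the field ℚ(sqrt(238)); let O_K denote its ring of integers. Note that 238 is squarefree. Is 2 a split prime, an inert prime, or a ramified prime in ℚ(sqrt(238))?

p ramifies

238 mod 4 = 2, hence disc K = 4·238 = 952 and O_K = ℤ[√238].
2 divides disc(K) = 952, so 2 ramifies.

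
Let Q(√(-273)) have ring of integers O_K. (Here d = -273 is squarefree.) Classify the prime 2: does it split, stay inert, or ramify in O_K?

2 is ramified

d = -273 ≡ 3 (mod 4), so O_K = ℤ[√-273] and disc(K) = 4d = -1092.
disc(K) = -1092 = 2·(-546), so p = 2 is ramified.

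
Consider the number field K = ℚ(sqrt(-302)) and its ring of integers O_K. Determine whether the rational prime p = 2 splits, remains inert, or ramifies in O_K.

ramifies in O_K

d = -302 ≡ 2 (mod 4), so O_K = ℤ[√-302] and disc(K) = 4d = -1208.
2 divides disc(K) = -1208, so 2 ramifies.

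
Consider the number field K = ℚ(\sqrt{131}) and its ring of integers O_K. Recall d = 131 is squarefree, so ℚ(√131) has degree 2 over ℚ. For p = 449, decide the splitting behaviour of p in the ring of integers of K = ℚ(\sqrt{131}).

inert — (449) stays prime in O_K

131 mod 4 = 3, hence disc K = 4·131 = 524 and O_K = ℤ[√131].
Since gcd(449, 524) = 1 the prime 449 does not ramify.
Euler's criterion: 131^224 mod 449 = 448. Thus (131|449) = -1.
d is a non-residue mod p, hence 449 remains inert in O_K.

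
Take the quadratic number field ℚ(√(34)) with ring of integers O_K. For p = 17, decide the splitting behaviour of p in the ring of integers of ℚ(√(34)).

17 is ramified

34 mod 4 = 2, hence disc K = 4·34 = 136 and O_K = ℤ[√34].
disc(K) = 136 = 17·8, so p = 17 is ramified.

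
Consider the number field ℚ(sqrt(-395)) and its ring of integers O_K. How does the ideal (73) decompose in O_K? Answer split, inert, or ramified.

Since -395 ≡ 1 mod 4, the ring of integers is ℤ[(1+√-395)/2] with discriminant -395.
73 ∤ -395, so 73 is unramified.
Euler's criterion: (-395)^36 mod 73 = 72. Thus (-395|73) = -1.
(-395/73) = -1, so 73 is inert.

remains prime (inert)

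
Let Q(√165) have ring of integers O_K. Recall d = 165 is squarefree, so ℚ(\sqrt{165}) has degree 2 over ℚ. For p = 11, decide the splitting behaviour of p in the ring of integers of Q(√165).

ramified — (11) = 𝔭²

d = 165 ≡ 1 (mod 4), so O_K = ℤ[(1+√165)/2] and disc(K) = d = 165.
disc(K) = 165 = 11·15, so p = 11 is ramified.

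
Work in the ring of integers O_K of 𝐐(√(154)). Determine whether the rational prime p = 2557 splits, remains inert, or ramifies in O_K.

Since 154 ≢ 1 mod 4, the ring of integers is ℤ[√154] with discriminant 4·154 = 616.
Since gcd(2557, 616) = 1 the prime 2557 does not ramify.
Compute (154/2557) via Euler: 154^((2557-1)/2) mod 2557 = 2556, so (154/2557) = -1.
d is a non-residue mod p, hence 2557 remains inert in O_K.

inert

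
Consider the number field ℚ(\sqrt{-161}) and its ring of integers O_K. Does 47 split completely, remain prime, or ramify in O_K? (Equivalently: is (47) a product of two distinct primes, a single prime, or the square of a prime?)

-161 mod 4 = 3, hence disc K = 4·(-161) = -644 and O_K = ℤ[√-161].
47 ∤ -644, so 47 is unramified.
(-161/47) = 27^23 mod 47 = 1, giving Legendre symbol 1.
(-161/47) = 1, so 47 splits.

47 splits in O_K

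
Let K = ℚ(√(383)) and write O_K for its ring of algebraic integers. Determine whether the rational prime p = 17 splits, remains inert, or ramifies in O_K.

split — (17) = 𝔭₁𝔭₂ with 𝔭₁ ≠ 𝔭₂

383 mod 4 = 3, hence disc K = 4·383 = 1532 and O_K = ℤ[√383].
disc(K) = 1532 is not divisible by 17; 17 is unramified.
(383/17) = 9^8 mod 17 = 1, giving Legendre symbol 1.
Legendre symbol 1 ⇒ 17 is split.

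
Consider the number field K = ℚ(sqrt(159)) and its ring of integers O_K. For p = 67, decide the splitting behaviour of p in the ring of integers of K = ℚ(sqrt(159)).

d = 159 ≡ 3 (mod 4), so O_K = ℤ[√159] and disc(K) = 4d = 636.
Since gcd(67, 636) = 1 the prime 67 does not ramify.
Compute (159/67) via Euler: 25^((67-1)/2) mod 67 = 1, so (159/67) = 1.
(159/67) = 1, so 67 splits.

67 splits in O_K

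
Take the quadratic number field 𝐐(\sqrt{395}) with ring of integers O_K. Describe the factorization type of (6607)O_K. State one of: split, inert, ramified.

6607 splits in O_K

Since 395 ≢ 1 mod 4, the ring of integers is ℤ[√395] with discriminant 4·395 = 1580.
6607 ∤ 1580, so 6607 is unramified.
Euler's criterion: 395^3303 mod 6607 = 1. Thus (395|6607) = 1.
(395/6607) = 1, so 6607 splits.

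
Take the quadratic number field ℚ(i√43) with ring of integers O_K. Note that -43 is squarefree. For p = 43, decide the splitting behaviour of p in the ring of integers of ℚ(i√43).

ramified

-43 mod 4 = 1, hence disc K = -43 and O_K = ℤ[(1+√-43)/2].
disc(K) = -43 = 43·(-1), so p = 43 is ramified.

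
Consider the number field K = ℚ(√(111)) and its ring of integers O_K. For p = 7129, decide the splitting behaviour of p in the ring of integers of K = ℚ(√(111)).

Since 111 ≢ 1 mod 4, the ring of integers is ℤ[√111] with discriminant 4·111 = 444.
7129 ∤ 444, so 7129 is unramified.
Compute (111/7129) via Euler: 111^((7129-1)/2) mod 7129 = 1, so (111/7129) = 1.
(111/7129) = 1, so 7129 splits.

split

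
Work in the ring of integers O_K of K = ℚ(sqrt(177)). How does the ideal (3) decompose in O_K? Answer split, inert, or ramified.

3 is ramified

d = 177 ≡ 1 (mod 4), so O_K = ℤ[(1+√177)/2] and disc(K) = d = 177.
3 divides disc(K) = 177, so 3 ramifies.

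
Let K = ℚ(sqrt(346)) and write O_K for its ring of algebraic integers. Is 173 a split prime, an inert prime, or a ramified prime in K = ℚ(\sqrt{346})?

p ramifies

346 mod 4 = 2, hence disc K = 4·346 = 1384 and O_K = ℤ[√346].
disc(K) = 1384 = 173·8, so p = 173 is ramified.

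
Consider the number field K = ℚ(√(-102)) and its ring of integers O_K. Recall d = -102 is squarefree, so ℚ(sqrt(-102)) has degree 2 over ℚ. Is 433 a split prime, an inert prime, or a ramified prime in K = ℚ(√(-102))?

433 splits in O_K

d = -102 ≡ 2 (mod 4), so O_K = ℤ[√-102] and disc(K) = 4d = -408.
433 ∤ -408, so 433 is unramified.
Legendre symbol by Euler's criterion: (-102/433) ≡ (-102)^216 ≡ 1 (mod 433), i.e. (-102/433) = 1.
(-102/433) = 1, so 433 splits.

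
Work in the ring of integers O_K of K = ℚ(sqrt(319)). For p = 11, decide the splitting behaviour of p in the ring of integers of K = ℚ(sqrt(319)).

319 mod 4 = 3, hence disc K = 4·319 = 1276 and O_K = ℤ[√319].
disc(K) = 1276 = 11·116, so p = 11 is ramified.

ramified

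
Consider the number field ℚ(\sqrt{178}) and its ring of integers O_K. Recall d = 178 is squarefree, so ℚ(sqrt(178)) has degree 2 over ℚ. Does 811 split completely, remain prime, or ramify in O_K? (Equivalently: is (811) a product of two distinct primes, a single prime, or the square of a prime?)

p is inert

d = 178 ≡ 2 (mod 4), so O_K = ℤ[√178] and disc(K) = 4d = 712.
811 ∤ 712, so 811 is unramified.
(178/811) = 178^405 mod 811 = 810, giving Legendre symbol -1.
d is a non-residue mod p, hence 811 remains inert in O_K.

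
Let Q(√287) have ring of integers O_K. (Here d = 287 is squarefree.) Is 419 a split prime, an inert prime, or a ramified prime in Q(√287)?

p splits

287 mod 4 = 3, hence disc K = 4·287 = 1148 and O_K = ℤ[√287].
419 ∤ 1148, so 419 is unramified.
Legendre symbol by Euler's criterion: (287/419) ≡ 287^209 ≡ 1 (mod 419), i.e. (287/419) = 1.
(287/419) = 1, so 419 splits.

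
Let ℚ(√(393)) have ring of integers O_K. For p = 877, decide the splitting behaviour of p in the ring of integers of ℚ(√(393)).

393 mod 4 = 1, hence disc K = 393 and O_K = ℤ[(1+√393)/2].
877 ∤ 393, so 877 is unramified.
Euler's criterion: 393^438 mod 877 = 1. Thus (393|877) = 1.
(393/877) = 1, so 877 splits.

877 splits in O_K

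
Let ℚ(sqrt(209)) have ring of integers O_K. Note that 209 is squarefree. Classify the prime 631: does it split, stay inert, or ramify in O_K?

splits completely

209 mod 4 = 1, hence disc K = 209 and O_K = ℤ[(1+√209)/2].
disc(K) = 209 is not divisible by 631; 631 is unramified.
Compute (209/631) via Euler: 209^((631-1)/2) mod 631 = 1, so (209/631) = 1.
(209/631) = 1, so 631 splits.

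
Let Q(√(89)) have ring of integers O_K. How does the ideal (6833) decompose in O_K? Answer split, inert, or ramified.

d = 89 ≡ 1 (mod 4), so O_K = ℤ[(1+√89)/2] and disc(K) = d = 89.
Since gcd(6833, 89) = 1 the prime 6833 does not ramify.
Legendre symbol by Euler's criterion: (89/6833) ≡ 89^3416 ≡ 1 (mod 6833), i.e. (89/6833) = 1.
d is a quadratic residue mod p, hence 6833 splits in O_K.

p splits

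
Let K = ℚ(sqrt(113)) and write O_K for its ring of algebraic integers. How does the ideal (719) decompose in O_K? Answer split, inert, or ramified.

113 mod 4 = 1, hence disc K = 113 and O_K = ℤ[(1+√113)/2].
719 ∤ 113, so 719 is unramified.
Legendre symbol by Euler's criterion: (113/719) ≡ 113^359 ≡ 1 (mod 719), i.e. (113/719) = 1.
(113/719) = 1, so 719 splits.

split — (719) = 𝔭₁𝔭₂ with 𝔭₁ ≠ 𝔭₂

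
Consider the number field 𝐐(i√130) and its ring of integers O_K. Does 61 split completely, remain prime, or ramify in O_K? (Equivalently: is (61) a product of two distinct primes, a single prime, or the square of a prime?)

d = -130 ≡ 2 (mod 4), so O_K = ℤ[√-130] and disc(K) = 4d = -520.
Since gcd(61, -520) = 1 the prime 61 does not ramify.
Legendre symbol by Euler's criterion: (-130/61) ≡ (-130)^30 ≡ 60 (mod 61), i.e. (-130/61) = -1.
(-130/61) = -1, so 61 is inert.

inert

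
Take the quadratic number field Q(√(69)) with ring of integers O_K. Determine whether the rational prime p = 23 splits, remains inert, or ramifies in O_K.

d = 69 ≡ 1 (mod 4), so O_K = ℤ[(1+√69)/2] and disc(K) = d = 69.
Ramification test: 23 | 69. The prime 23 ramifies in K.

ramified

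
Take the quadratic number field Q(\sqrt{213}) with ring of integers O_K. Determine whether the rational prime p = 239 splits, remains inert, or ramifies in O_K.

split

213 mod 4 = 1, hence disc K = 213 and O_K = ℤ[(1+√213)/2].
Since gcd(239, 213) = 1 the prime 239 does not ramify.
Compute (213/239) via Euler: 213^((239-1)/2) mod 239 = 1, so (213/239) = 1.
d is a quadratic residue mod p, hence 239 splits in O_K.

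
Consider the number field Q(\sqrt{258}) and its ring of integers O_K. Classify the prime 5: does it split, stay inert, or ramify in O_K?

258 mod 4 = 2, hence disc K = 4·258 = 1032 and O_K = ℤ[√258].
5 ∤ 1032, so 5 is unramified.
Euler's criterion: 258^2 mod 5 = 4. Thus (258|5) = -1.
(258/5) = -1, so 5 is inert.

remains prime (inert)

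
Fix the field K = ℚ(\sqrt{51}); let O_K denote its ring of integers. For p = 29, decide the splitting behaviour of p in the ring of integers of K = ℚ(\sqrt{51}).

split — (29) = 𝔭₁𝔭₂ with 𝔭₁ ≠ 𝔭₂

51 mod 4 = 3, hence disc K = 4·51 = 204 and O_K = ℤ[√51].
29 ∤ 204, so 29 is unramified.
Compute (51/29) via Euler: 22^((29-1)/2) mod 29 = 1, so (51/29) = 1.
Legendre symbol 1 ⇒ 29 is split.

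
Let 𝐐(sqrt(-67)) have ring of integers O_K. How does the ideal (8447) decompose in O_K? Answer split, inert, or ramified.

p is inert

Since -67 ≡ 1 mod 4, the ring of integers is ℤ[(1+√-67)/2] with discriminant -67.
Since gcd(8447, -67) = 1 the prime 8447 does not ramify.
(-67/8447) = 8380^4223 mod 8447 = 8446, giving Legendre symbol -1.
(-67/8447) = -1, so 8447 is inert.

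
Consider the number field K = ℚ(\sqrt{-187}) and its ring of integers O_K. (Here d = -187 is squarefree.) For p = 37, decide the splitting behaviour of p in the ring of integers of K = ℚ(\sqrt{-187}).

inert

d = -187 ≡ 1 (mod 4), so O_K = ℤ[(1+√-187)/2] and disc(K) = d = -187.
Since gcd(37, -187) = 1 the prime 37 does not ramify.
Euler's criterion: (-187)^18 mod 37 = 36. Thus (-187|37) = -1.
Legendre symbol -1 ⇒ 37 is inert.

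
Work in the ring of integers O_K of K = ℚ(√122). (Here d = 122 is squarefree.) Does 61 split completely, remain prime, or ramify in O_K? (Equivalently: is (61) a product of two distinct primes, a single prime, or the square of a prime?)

ramifies in O_K

d = 122 ≡ 2 (mod 4), so O_K = ℤ[√122] and disc(K) = 4d = 488.
Ramification test: 61 | 488. The prime 61 ramifies in K.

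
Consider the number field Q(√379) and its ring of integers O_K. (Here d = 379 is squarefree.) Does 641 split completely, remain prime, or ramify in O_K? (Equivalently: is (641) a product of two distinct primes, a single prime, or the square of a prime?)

split

379 mod 4 = 3, hence disc K = 4·379 = 1516 and O_K = ℤ[√379].
641 ∤ 1516, so 641 is unramified.
(379/641) = 379^320 mod 641 = 1, giving Legendre symbol 1.
d is a quadratic residue mod p, hence 641 splits in O_K.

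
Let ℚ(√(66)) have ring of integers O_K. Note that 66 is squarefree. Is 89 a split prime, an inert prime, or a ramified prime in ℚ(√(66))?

89 remains inert

66 mod 4 = 2, hence disc K = 4·66 = 264 and O_K = ℤ[√66].
Since gcd(89, 264) = 1 the prime 89 does not ramify.
Euler's criterion: 66^44 mod 89 = 88. Thus (66|89) = -1.
Legendre symbol -1 ⇒ 89 is inert.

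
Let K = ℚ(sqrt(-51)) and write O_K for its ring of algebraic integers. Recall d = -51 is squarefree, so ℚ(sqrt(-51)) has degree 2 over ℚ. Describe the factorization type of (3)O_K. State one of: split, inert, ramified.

Since -51 ≡ 1 mod 4, the ring of integers is ℤ[(1+√-51)/2] with discriminant -51.
disc(K) = -51 = 3·(-17), so p = 3 is ramified.

p ramifies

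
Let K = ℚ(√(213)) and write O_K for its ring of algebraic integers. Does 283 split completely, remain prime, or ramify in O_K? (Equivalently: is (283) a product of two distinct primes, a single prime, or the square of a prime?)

inert

Since 213 ≡ 1 mod 4, the ring of integers is ℤ[(1+√213)/2] with discriminant 213.
283 ∤ 213, so 283 is unramified.
Euler's criterion: 213^141 mod 283 = 282. Thus (213|283) = -1.
(213/283) = -1, so 283 is inert.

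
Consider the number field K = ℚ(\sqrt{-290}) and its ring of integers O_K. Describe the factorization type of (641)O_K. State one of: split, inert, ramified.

inert

-290 mod 4 = 2, hence disc K = 4·(-290) = -1160 and O_K = ℤ[√-290].
disc(K) = -1160 is not divisible by 641; 641 is unramified.
Euler's criterion: (-290)^320 mod 641 = 640. Thus (-290|641) = -1.
d is a non-residue mod p, hence 641 remains inert in O_K.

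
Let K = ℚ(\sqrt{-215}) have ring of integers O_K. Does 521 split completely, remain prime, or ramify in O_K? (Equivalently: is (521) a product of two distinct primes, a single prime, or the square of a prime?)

p is inert

Since -215 ≡ 1 mod 4, the ring of integers is ℤ[(1+√-215)/2] with discriminant -215.
disc(K) = -215 is not divisible by 521; 521 is unramified.
Legendre symbol by Euler's criterion: (-215/521) ≡ (-215)^260 ≡ 520 (mod 521), i.e. (-215/521) = -1.
Legendre symbol -1 ⇒ 521 is inert.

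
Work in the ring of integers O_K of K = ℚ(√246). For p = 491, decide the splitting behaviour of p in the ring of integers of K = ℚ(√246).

d = 246 ≡ 2 (mod 4), so O_K = ℤ[√246] and disc(K) = 4d = 984.
Since gcd(491, 984) = 1 the prime 491 does not ramify.
Euler's criterion: 246^245 mod 491 = 490. Thus (246|491) = -1.
(246/491) = -1, so 491 is inert.

inert — (491) stays prime in O_K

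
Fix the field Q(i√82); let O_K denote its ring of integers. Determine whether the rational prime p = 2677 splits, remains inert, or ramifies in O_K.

d = -82 ≡ 2 (mod 4), so O_K = ℤ[√-82] and disc(K) = 4d = -328.
2677 ∤ -328, so 2677 is unramified.
Legendre symbol by Euler's criterion: (-82/2677) ≡ (-82)^1338 ≡ 1 (mod 2677), i.e. (-82/2677) = 1.
d is a quadratic residue mod p, hence 2677 splits in O_K.

p splits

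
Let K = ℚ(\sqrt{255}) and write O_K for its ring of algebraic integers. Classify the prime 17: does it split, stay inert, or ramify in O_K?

Since 255 ≢ 1 mod 4, the ring of integers is ℤ[√255] with discriminant 4·255 = 1020.
Ramification test: 17 | 1020. The prime 17 ramifies in K.

p ramifies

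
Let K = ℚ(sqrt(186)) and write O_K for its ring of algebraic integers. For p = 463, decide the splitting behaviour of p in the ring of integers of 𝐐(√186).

d = 186 ≡ 2 (mod 4), so O_K = ℤ[√186] and disc(K) = 4d = 744.
disc(K) = 744 is not divisible by 463; 463 is unramified.
Euler's criterion: 186^231 mod 463 = 462. Thus (186|463) = -1.
d is a non-residue mod p, hence 463 remains inert in O_K.

p is inert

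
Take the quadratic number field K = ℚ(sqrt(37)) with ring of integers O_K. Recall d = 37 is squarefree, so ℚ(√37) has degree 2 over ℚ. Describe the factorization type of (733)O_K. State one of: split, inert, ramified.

733 splits in O_K

d = 37 ≡ 1 (mod 4), so O_K = ℤ[(1+√37)/2] and disc(K) = d = 37.
disc(K) = 37 is not divisible by 733; 733 is unramified.
Compute (37/733) via Euler: 37^((733-1)/2) mod 733 = 1, so (37/733) = 1.
Legendre symbol 1 ⇒ 733 is split.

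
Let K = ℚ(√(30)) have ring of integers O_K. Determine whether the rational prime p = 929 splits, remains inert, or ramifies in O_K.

d = 30 ≡ 2 (mod 4), so O_K = ℤ[√30] and disc(K) = 4d = 120.
Since gcd(929, 120) = 1 the prime 929 does not ramify.
Compute (30/929) via Euler: 30^((929-1)/2) mod 929 = 928, so (30/929) = -1.
Legendre symbol -1 ⇒ 929 is inert.

inert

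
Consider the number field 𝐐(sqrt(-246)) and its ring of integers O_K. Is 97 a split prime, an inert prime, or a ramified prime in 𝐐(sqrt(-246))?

97 remains inert

Since -246 ≢ 1 mod 4, the ring of integers is ℤ[√-246] with discriminant 4·(-246) = -984.
disc(K) = -984 is not divisible by 97; 97 is unramified.
Euler's criterion: (-246)^48 mod 97 = 96. Thus (-246|97) = -1.
d is a non-residue mod p, hence 97 remains inert in O_K.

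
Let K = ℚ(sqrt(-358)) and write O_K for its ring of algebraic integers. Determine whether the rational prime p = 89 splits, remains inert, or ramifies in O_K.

split

d = -358 ≡ 2 (mod 4), so O_K = ℤ[√-358] and disc(K) = 4d = -1432.
Since gcd(89, -1432) = 1 the prime 89 does not ramify.
Compute (-358/89) via Euler: 87^((89-1)/2) mod 89 = 1, so (-358/89) = 1.
d is a quadratic residue mod p, hence 89 splits in O_K.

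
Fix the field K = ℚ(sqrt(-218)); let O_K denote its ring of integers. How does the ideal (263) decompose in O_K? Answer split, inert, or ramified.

Since -218 ≢ 1 mod 4, the ring of integers is ℤ[√-218] with discriminant 4·(-218) = -872.
disc(K) = -872 is not divisible by 263; 263 is unramified.
Euler's criterion: (-218)^131 mod 263 = 262. Thus (-218|263) = -1.
(-218/263) = -1, so 263 is inert.

inert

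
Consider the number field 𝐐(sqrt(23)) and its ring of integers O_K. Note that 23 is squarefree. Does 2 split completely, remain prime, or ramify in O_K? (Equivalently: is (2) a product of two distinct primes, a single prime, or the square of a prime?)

2 is ramified

Since 23 ≢ 1 mod 4, the ring of integers is ℤ[√23] with discriminant 4·23 = 92.
disc(K) = 92 = 2·46, so p = 2 is ramified.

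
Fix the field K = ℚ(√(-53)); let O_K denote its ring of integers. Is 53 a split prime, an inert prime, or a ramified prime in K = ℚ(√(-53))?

-53 mod 4 = 3, hence disc K = 4·(-53) = -212 and O_K = ℤ[√-53].
53 divides disc(K) = -212, so 53 ramifies.

53 is ramified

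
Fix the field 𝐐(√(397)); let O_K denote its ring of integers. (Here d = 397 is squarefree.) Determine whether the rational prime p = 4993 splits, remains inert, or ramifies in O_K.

Since 397 ≡ 1 mod 4, the ring of integers is ℤ[(1+√397)/2] with discriminant 397.
4993 ∤ 397, so 4993 is unramified.
(397/4993) = 397^2496 mod 4993 = 1, giving Legendre symbol 1.
d is a quadratic residue mod p, hence 4993 splits in O_K.

split — (4993) = 𝔭₁𝔭₂ with 𝔭₁ ≠ 𝔭₂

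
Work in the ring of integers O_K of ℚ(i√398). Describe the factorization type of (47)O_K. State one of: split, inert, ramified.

-398 mod 4 = 2, hence disc K = 4·(-398) = -1592 and O_K = ℤ[√-398].
Since gcd(47, -1592) = 1 the prime 47 does not ramify.
Compute (-398/47) via Euler: 25^((47-1)/2) mod 47 = 1, so (-398/47) = 1.
Legendre symbol 1 ⇒ 47 is split.

splits completely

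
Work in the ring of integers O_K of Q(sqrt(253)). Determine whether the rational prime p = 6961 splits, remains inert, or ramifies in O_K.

Since 253 ≡ 1 mod 4, the ring of integers is ℤ[(1+√253)/2] with discriminant 253.
Since gcd(6961, 253) = 1 the prime 6961 does not ramify.
(253/6961) = 253^3480 mod 6961 = 6960, giving Legendre symbol -1.
Legendre symbol -1 ⇒ 6961 is inert.

6961 remains inert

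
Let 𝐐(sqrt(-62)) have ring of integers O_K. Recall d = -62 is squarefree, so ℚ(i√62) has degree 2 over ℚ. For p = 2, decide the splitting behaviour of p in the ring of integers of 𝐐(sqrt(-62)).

-62 mod 4 = 2, hence disc K = 4·(-62) = -248 and O_K = ℤ[√-62].
2 divides disc(K) = -248, so 2 ramifies.

2 is ramified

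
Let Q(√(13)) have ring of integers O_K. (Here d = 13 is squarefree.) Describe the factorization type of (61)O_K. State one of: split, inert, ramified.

61 splits in O_K

Since 13 ≡ 1 mod 4, the ring of integers is ℤ[(1+√13)/2] with discriminant 13.
61 ∤ 13, so 61 is unramified.
Legendre symbol by Euler's criterion: (13/61) ≡ 13^30 ≡ 1 (mod 61), i.e. (13/61) = 1.
(13/61) = 1, so 61 splits.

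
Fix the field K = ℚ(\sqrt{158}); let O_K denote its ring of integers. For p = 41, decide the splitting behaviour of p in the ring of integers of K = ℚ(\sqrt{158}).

41 remains inert

158 mod 4 = 2, hence disc K = 4·158 = 632 and O_K = ℤ[√158].
disc(K) = 632 is not divisible by 41; 41 is unramified.
(158/41) = 35^20 mod 41 = 40, giving Legendre symbol -1.
Legendre symbol -1 ⇒ 41 is inert.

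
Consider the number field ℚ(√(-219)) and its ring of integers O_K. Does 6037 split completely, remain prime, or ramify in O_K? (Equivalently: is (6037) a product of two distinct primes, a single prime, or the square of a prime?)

inert

-219 mod 4 = 1, hence disc K = -219 and O_K = ℤ[(1+√-219)/2].
Since gcd(6037, -219) = 1 the prime 6037 does not ramify.
Euler's criterion: (-219)^3018 mod 6037 = 6036. Thus (-219|6037) = -1.
(-219/6037) = -1, so 6037 is inert.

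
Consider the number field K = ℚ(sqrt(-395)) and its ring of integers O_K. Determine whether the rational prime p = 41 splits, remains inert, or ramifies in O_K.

inert

d = -395 ≡ 1 (mod 4), so O_K = ℤ[(1+√-395)/2] and disc(K) = d = -395.
disc(K) = -395 is not divisible by 41; 41 is unramified.
(-395/41) = 15^20 mod 41 = 40, giving Legendre symbol -1.
(-395/41) = -1, so 41 is inert.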